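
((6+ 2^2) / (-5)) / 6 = -1 / 3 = -0.33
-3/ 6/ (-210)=1/ 420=0.00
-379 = -379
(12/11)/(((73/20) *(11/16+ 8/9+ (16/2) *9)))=6912/1701557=0.00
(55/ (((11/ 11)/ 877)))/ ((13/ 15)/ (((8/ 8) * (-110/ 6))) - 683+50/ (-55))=-70.52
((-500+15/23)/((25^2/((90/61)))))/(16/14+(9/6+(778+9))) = -192948/129251375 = -0.00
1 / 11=0.09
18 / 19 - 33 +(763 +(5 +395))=21488 / 19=1130.95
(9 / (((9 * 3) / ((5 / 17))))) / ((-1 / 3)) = -5 / 17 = -0.29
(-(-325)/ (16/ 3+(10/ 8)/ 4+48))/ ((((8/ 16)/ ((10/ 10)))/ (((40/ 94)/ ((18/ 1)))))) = 4160/ 14523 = 0.29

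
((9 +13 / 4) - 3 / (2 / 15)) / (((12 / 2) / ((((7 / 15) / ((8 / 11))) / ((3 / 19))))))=-6.94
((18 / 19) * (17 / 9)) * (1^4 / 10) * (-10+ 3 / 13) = -2159 / 1235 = -1.75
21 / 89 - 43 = -3806 / 89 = -42.76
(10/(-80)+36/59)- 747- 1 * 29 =-366043/472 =-775.51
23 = 23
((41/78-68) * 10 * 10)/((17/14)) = -3684100/663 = -5556.71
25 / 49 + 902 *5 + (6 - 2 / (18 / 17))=1990948 / 441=4514.62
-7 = -7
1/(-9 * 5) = -1/45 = -0.02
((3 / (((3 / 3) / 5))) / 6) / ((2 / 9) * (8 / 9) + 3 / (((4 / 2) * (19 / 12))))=7695 / 3524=2.18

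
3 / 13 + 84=1095 / 13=84.23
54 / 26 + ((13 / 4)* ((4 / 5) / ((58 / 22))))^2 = 833512 / 273325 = 3.05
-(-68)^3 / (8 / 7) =275128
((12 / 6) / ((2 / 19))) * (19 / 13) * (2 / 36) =361 / 234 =1.54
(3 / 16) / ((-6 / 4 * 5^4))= -1 / 5000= -0.00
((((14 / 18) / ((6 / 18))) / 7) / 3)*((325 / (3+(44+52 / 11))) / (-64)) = -3575 / 327744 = -0.01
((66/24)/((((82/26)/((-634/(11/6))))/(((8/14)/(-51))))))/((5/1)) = 16484/24395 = 0.68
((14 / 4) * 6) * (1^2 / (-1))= -21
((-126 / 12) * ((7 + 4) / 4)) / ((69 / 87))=-6699 / 184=-36.41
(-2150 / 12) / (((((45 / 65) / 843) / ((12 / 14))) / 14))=-7853950 / 3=-2617983.33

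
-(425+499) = -924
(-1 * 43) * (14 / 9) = -66.89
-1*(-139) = 139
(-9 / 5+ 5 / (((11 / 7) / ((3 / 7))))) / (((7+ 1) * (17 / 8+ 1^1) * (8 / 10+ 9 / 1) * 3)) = -8 / 13475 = -0.00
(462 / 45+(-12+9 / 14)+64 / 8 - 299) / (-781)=61339 / 164010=0.37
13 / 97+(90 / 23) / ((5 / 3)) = 5537 / 2231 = 2.48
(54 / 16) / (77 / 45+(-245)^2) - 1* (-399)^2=-3440272475601 / 21609616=-159201.00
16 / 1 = 16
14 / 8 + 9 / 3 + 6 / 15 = 103 / 20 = 5.15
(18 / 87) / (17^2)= 6 / 8381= 0.00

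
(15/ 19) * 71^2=75615/ 19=3979.74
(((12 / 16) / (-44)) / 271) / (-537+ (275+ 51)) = 3 / 10063856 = 0.00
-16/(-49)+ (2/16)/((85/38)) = 6371/16660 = 0.38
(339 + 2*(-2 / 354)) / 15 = 60001 / 2655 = 22.60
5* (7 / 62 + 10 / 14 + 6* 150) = 1954795 / 434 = 4504.14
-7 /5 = -1.40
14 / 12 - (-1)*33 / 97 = 877 / 582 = 1.51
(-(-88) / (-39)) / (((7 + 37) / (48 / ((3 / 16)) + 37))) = -586 / 39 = -15.03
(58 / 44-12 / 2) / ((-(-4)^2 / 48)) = 309 / 22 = 14.05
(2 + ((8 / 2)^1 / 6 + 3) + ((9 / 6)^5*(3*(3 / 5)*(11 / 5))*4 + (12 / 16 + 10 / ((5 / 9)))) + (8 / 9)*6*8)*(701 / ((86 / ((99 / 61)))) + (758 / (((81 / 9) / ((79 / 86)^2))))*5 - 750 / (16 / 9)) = -48658354348703 / 4872484800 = -9986.35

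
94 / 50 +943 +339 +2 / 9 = 288923 / 225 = 1284.10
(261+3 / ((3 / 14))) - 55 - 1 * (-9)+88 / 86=230.02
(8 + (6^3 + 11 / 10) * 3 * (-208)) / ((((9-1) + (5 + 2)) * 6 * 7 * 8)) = -42332 / 1575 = -26.88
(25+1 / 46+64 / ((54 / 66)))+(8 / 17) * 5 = 743191 / 7038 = 105.60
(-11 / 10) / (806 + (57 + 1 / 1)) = -11 / 8640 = -0.00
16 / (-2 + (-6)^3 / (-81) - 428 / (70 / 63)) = -0.04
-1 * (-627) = 627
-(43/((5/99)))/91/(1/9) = -38313/455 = -84.20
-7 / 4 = -1.75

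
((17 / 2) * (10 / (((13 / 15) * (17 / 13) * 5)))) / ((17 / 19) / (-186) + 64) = 53010 / 226159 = 0.23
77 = 77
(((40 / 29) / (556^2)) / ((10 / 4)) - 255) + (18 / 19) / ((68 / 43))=-92082861341 / 361959614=-254.40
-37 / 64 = -0.58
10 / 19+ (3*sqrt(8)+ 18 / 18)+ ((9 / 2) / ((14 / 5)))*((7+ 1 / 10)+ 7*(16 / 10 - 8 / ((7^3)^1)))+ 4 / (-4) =6*sqrt(2)+ 1547117 / 52136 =38.16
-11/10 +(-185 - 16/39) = -72739/390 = -186.51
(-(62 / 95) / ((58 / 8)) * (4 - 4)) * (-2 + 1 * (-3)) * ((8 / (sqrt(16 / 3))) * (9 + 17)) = 0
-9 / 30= -3 / 10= -0.30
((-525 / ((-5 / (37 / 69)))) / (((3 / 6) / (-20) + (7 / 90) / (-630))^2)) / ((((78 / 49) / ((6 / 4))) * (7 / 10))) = 160744500000 / 1338623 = 120081.98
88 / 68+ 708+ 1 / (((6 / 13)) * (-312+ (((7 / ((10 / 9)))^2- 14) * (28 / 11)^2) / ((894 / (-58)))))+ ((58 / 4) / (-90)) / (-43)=20368055492440999 / 28716071568840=709.29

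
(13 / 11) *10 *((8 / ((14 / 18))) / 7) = 9360 / 539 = 17.37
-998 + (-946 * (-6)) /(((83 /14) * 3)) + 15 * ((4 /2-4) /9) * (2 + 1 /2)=-171113 /249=-687.20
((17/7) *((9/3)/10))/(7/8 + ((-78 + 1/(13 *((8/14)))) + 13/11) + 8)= -29172/2715055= -0.01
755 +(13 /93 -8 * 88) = 4756 /93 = 51.14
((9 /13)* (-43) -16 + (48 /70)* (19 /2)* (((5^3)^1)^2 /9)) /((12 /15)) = 15375025 /1092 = 14079.69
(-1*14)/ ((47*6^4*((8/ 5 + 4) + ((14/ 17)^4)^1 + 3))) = -0.00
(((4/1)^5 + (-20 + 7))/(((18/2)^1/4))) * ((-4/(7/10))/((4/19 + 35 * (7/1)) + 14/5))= -5122400/494781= -10.35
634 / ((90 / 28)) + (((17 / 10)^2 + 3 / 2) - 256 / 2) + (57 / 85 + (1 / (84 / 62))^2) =14028727 / 187425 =74.85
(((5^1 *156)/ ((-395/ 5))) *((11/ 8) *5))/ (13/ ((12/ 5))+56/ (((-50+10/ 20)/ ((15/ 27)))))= -3822390/ 269627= -14.18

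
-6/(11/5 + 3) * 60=-900/13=-69.23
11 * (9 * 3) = 297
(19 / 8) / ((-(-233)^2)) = -19 / 434312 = -0.00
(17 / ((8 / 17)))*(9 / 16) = 2601 / 128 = 20.32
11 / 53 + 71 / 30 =4093 / 1590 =2.57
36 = 36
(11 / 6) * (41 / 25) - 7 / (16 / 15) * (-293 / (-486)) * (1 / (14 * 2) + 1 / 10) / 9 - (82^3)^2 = -709186763091032423 / 2332800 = -304006671421.05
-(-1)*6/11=6/11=0.55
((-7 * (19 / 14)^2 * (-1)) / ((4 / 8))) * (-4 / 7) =-722 / 49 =-14.73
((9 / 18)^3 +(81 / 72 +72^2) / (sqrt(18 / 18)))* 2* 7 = 145187 / 2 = 72593.50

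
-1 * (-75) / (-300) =-1 / 4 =-0.25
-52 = -52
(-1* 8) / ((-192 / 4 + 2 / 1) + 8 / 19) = 76 / 433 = 0.18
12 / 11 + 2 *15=342 / 11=31.09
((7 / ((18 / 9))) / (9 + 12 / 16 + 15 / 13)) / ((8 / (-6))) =-13 / 54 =-0.24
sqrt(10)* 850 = 850* sqrt(10) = 2687.94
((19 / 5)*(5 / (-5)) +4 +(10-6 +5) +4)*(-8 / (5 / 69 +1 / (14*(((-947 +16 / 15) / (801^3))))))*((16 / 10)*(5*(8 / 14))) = 33083753472 / 2659543459025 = 0.01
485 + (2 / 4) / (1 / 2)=486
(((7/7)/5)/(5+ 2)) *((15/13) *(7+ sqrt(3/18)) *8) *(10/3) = 40 *sqrt(6)/273+ 80/13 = 6.51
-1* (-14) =14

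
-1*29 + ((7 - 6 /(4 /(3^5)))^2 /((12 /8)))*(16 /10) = 408893 /3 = 136297.67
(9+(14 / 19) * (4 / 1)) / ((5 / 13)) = 2951 / 95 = 31.06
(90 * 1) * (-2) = -180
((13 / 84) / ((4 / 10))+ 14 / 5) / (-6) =-2677 / 5040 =-0.53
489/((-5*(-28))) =489/140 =3.49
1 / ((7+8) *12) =1 / 180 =0.01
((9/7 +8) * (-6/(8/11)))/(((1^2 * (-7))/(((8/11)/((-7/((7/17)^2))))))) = -390/2023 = -0.19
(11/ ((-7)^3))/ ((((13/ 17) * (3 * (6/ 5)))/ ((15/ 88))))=-425/ 214032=-0.00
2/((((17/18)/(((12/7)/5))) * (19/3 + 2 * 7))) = 1296/36295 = 0.04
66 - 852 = -786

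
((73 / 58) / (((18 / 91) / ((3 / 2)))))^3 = 293151929707 / 337153536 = 869.49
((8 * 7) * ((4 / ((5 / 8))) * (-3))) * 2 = -10752 / 5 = -2150.40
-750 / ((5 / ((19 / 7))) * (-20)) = 285 / 14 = 20.36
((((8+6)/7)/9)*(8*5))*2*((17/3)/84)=680/567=1.20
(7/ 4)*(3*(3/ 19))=63/ 76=0.83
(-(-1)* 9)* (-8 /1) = -72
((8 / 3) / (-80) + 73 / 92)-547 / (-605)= 277901 / 166980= 1.66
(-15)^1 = -15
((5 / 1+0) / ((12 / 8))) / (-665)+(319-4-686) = -371.01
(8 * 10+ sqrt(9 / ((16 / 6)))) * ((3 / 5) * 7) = 63 * sqrt(6) / 20+ 336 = 343.72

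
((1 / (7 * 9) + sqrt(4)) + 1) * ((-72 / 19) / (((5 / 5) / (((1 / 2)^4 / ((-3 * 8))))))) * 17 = 85 / 168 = 0.51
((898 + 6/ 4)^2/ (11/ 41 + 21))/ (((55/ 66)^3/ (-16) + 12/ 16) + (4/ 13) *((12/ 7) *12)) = 1304101310148/ 241451677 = 5401.09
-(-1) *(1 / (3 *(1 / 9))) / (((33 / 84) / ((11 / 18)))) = 14 / 3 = 4.67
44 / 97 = 0.45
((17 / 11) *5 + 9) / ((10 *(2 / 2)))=92 / 55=1.67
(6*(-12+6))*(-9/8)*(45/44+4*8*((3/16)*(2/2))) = 25029/88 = 284.42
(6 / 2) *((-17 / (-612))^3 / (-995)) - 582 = -9006007681 / 15474240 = -582.00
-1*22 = -22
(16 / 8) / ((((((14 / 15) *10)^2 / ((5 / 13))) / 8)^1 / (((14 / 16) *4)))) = 45 / 182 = 0.25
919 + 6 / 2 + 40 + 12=974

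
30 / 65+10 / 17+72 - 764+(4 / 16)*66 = -298107 / 442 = -674.45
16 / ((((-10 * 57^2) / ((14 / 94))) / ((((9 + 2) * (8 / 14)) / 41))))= -352 / 31304115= -0.00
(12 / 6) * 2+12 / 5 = 32 / 5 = 6.40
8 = 8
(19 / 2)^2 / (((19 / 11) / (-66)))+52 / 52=-3447.50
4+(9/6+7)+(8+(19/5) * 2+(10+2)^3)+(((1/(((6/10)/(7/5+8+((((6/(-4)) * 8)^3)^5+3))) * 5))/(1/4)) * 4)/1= -2465123451933764213/30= -82170781731125473.77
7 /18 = 0.39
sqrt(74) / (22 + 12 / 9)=3 *sqrt(74) / 70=0.37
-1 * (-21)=21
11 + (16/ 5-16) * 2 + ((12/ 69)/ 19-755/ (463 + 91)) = -19311749/ 1210490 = -15.95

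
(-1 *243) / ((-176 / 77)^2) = -11907 / 256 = -46.51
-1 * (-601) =601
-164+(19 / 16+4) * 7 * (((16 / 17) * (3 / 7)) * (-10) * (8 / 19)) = -72892 / 323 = -225.67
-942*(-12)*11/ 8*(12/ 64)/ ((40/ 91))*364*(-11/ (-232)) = 114425.71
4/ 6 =2/ 3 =0.67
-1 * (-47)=47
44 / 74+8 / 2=170 / 37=4.59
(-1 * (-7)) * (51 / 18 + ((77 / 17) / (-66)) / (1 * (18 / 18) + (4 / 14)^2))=52409 / 2703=19.39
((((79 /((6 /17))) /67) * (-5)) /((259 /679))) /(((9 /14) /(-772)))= 3519922420 /66933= 52588.74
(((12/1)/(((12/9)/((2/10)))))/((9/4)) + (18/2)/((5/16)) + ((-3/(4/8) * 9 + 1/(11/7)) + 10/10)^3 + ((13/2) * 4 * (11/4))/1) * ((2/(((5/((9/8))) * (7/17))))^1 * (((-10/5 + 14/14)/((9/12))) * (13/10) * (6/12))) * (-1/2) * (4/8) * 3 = -542623101813/5324000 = -101920.19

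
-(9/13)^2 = -81/169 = -0.48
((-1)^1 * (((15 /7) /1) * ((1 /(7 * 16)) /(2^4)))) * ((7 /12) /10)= -1 /14336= -0.00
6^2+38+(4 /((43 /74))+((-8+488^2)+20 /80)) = 40973347 /172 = 238217.13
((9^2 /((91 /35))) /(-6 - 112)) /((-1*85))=81 /26078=0.00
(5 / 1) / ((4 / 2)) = 5 / 2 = 2.50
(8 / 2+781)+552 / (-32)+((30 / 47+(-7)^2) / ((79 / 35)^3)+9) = 72398101631 / 92691332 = 781.07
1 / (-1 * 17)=-1 / 17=-0.06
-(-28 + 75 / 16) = 373 / 16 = 23.31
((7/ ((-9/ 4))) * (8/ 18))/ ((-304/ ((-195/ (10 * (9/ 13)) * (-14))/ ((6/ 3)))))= 8281/ 9234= 0.90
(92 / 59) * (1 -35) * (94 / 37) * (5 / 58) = -735080 / 63307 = -11.61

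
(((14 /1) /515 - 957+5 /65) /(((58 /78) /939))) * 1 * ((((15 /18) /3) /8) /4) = -1002604417 /95584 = -10489.25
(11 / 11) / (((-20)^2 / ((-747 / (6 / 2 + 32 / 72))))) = -6723 / 12400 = -0.54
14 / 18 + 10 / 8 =73 / 36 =2.03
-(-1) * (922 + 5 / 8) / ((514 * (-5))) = -7381 / 20560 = -0.36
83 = 83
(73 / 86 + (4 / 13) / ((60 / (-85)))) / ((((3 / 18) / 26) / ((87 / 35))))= 48198 / 301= 160.13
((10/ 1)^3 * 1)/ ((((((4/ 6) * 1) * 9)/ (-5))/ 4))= -10000/ 3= -3333.33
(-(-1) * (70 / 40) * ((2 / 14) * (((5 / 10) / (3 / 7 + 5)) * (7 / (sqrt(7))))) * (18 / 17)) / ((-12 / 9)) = -189 * sqrt(7) / 10336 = -0.05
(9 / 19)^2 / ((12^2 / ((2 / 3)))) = 3 / 2888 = 0.00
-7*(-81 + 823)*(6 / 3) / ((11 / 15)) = -155820 / 11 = -14165.45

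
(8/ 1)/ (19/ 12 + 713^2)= 96/ 6100447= 0.00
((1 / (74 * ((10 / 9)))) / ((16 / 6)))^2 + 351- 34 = 11109709529 / 35046400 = 317.00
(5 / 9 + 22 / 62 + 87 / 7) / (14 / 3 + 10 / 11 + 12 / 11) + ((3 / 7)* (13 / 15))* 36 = 200147 / 13020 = 15.37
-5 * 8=-40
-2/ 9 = -0.22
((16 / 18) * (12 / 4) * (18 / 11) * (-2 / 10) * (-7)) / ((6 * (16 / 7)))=49 / 110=0.45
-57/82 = -0.70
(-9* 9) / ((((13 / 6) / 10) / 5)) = -1869.23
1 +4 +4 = 9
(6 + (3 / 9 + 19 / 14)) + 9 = 701 / 42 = 16.69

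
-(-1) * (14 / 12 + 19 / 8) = 85 / 24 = 3.54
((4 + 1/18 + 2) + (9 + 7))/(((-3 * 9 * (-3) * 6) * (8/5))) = 0.03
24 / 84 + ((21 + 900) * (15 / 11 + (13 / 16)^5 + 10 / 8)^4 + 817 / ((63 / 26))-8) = 80032370083734811278788390078311079 / 1115092624273600502053006737408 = 71771.95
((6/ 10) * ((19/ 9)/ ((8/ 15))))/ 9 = 19/ 72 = 0.26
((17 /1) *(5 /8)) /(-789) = -85 /6312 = -0.01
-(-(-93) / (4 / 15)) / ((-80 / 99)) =27621 / 64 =431.58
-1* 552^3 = -168196608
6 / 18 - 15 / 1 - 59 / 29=-1453 / 87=-16.70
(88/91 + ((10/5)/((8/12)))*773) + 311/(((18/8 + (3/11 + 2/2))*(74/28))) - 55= 1199485736/521885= 2298.37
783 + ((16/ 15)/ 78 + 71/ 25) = 2298622/ 2925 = 785.85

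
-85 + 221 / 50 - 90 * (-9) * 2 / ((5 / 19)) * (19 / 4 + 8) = 3920421 / 50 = 78408.42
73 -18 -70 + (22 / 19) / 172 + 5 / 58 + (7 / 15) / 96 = -508432069 / 34117920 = -14.90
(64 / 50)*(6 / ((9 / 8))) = 512 / 75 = 6.83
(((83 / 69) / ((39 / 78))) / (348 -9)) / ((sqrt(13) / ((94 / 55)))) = 15604 * sqrt(13) / 16724565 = 0.00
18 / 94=0.19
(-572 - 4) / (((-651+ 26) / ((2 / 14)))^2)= -576 / 19140625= -0.00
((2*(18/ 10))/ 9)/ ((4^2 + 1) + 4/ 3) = 6/ 275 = 0.02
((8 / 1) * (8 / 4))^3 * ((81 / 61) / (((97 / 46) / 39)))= 595206144 / 5917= 100592.55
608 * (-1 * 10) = -6080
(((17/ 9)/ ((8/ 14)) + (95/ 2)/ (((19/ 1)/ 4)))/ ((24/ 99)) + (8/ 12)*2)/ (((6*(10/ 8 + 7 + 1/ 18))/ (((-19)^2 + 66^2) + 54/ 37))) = 942224451/ 177008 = 5323.06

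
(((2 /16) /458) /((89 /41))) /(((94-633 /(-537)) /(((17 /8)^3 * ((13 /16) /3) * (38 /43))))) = 8905957229 /2935541695315968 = 0.00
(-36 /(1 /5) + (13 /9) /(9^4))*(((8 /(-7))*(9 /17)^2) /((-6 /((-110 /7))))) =668096440 /4424301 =151.01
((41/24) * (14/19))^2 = 82369/51984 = 1.58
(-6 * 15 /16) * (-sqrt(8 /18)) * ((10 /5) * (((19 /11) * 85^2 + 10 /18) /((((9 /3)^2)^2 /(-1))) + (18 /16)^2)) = -392121905 /342144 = -1146.07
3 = 3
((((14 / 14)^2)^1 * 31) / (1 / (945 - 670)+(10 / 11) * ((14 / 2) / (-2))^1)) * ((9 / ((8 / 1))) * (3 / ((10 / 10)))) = -230175 / 6992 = -32.92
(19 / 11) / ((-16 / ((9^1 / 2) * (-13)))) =2223 / 352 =6.32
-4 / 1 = -4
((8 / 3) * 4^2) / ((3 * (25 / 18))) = 256 / 25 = 10.24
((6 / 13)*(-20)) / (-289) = 120 / 3757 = 0.03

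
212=212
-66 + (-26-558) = -650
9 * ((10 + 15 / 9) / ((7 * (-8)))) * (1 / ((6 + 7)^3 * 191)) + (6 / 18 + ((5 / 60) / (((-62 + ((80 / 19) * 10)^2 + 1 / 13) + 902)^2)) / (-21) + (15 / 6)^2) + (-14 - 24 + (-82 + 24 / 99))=-3599136092716425512950117 / 31801723373664170814888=-113.17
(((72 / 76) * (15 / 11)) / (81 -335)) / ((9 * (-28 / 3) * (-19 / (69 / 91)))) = -3105 / 1284999716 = -0.00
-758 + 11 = -747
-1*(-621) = 621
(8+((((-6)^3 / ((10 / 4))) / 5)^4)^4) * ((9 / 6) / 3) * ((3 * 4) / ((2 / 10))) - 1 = 8828586966655129580831063285918757246620131 / 4656612873077392578125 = 1895924614583781203015.58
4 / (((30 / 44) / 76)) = 6688 / 15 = 445.87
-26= -26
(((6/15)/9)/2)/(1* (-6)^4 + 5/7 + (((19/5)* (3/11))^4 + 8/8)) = 12810875/748783525563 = 0.00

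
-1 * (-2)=2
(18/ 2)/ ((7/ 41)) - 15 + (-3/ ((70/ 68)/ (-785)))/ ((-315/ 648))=-4668.44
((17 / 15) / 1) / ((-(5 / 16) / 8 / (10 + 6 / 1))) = -34816 / 75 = -464.21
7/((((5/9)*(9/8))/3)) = 168/5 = 33.60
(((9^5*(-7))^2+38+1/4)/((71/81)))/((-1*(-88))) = 2214956352.54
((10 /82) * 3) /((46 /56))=420 /943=0.45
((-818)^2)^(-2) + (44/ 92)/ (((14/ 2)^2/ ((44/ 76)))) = 54174958233909/ 9587176695902288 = 0.01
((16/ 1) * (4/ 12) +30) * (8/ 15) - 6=578/ 45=12.84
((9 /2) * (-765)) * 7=-48195 /2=-24097.50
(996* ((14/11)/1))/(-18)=-2324/33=-70.42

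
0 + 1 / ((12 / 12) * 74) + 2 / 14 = 81 / 518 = 0.16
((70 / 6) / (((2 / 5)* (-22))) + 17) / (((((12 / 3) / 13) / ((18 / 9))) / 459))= 46764.10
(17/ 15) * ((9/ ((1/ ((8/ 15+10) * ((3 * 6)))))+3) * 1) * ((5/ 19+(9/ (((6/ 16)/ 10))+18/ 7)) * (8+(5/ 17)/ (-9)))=16023607501/ 4275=3748212.28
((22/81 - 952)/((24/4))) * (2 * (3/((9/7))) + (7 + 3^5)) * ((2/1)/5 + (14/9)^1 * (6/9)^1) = -1142597144/19683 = -58049.95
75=75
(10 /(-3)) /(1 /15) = -50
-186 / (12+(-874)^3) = 93 / 333813806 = 0.00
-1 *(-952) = 952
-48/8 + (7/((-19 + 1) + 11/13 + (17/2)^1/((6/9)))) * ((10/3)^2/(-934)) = -5756722/962487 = -5.98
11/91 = 0.12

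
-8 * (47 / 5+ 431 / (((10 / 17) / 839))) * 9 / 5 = -8852323.68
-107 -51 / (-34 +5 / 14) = -16561 / 157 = -105.48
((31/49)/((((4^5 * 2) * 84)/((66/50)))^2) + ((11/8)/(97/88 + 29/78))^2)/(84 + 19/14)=2242601040773438587231/219999297018213171200000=0.01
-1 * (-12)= 12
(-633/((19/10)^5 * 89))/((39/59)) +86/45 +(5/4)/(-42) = 10445089460363/7219413288360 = 1.45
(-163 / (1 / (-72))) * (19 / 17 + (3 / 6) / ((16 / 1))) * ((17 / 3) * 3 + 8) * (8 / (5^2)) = 1833750 / 17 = 107867.65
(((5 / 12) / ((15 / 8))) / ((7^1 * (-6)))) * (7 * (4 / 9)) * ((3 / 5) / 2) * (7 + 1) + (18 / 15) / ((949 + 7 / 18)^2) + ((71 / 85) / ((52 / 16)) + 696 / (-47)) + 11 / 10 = -6629528612598187 / 491403726663174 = -13.49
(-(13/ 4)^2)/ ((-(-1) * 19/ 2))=-169/ 152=-1.11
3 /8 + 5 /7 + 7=453 /56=8.09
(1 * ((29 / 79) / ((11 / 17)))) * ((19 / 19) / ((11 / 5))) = 2465 / 9559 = 0.26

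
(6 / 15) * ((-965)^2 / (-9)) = -372490 / 9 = -41387.78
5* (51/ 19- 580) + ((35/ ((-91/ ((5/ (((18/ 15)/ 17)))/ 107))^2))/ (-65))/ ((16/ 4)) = -2886.58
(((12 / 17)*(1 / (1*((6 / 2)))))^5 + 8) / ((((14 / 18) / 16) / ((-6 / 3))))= -467377920 / 1419857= -329.17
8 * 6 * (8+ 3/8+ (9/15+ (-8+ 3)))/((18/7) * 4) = 371/20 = 18.55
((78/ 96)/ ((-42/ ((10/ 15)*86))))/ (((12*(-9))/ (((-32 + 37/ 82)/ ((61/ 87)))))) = -41937857/ 90756288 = -0.46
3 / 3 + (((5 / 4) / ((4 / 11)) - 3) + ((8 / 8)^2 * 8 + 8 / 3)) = 12.10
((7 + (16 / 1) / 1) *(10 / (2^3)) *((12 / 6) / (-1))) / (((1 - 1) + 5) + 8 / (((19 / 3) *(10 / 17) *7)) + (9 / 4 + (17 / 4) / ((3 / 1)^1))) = -6.41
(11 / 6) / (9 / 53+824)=53 / 23826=0.00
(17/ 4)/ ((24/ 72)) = 51/ 4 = 12.75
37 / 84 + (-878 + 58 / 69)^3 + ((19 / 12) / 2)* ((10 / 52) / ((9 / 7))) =-322807965296870587 / 478309104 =-674894043.62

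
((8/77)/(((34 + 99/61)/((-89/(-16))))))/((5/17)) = 92293/1673210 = 0.06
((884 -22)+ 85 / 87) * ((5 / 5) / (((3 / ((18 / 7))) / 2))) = 300316 / 203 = 1479.39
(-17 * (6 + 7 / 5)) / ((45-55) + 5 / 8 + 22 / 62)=155992 / 11185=13.95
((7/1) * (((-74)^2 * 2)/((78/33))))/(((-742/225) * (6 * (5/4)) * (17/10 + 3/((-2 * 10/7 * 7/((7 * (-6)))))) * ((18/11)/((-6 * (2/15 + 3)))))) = 7785503/4134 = 1883.29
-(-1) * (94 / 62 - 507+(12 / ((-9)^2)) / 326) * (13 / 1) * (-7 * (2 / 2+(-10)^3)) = -232200468136 / 5053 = -45952991.91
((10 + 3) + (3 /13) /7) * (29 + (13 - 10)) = 37952 /91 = 417.05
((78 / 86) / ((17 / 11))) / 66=13 / 1462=0.01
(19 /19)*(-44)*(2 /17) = -88 /17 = -5.18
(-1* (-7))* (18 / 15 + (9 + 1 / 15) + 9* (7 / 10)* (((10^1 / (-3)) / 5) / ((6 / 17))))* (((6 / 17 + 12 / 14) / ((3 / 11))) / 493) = -4312 / 41905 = -0.10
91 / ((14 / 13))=169 / 2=84.50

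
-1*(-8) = 8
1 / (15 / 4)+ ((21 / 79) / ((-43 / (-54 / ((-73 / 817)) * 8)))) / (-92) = 1176944 / 1989615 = 0.59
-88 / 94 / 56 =-11 / 658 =-0.02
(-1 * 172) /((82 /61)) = -5246 /41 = -127.95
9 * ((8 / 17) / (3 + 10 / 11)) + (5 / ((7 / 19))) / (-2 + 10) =113797 / 40936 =2.78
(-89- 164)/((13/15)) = -3795/13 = -291.92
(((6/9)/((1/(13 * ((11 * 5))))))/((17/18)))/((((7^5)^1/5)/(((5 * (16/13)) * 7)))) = 264000/40817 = 6.47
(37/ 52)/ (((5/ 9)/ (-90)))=-2997/ 26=-115.27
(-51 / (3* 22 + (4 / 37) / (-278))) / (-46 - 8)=87431 / 6109848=0.01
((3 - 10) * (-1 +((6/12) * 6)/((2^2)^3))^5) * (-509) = -3009296620463/1073741824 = -2802.63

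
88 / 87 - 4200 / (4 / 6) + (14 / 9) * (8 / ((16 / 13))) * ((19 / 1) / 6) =-9814075 / 1566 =-6266.97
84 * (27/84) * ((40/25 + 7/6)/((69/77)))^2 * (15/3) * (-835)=-6821095127/6348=-1074526.64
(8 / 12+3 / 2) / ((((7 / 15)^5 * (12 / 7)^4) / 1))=40625 / 3584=11.34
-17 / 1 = -17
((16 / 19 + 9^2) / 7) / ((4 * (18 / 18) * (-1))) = -1555 / 532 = -2.92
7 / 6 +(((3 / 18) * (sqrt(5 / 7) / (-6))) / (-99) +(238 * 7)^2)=sqrt(35) / 24948 +16653343 / 6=2775557.17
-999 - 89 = -1088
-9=-9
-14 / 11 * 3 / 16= -21 / 88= -0.24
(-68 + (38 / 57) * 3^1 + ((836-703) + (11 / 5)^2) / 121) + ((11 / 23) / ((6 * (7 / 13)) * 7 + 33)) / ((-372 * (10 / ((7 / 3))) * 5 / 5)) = -7282294142917 / 112275682200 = -64.86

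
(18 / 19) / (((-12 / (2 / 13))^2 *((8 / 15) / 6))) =45 / 25688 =0.00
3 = 3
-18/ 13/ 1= -18/ 13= -1.38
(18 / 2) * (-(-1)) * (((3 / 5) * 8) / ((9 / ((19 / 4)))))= 114 / 5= 22.80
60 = 60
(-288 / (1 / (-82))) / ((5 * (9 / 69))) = 181056 / 5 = 36211.20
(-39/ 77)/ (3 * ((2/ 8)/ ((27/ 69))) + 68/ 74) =-17316/ 96943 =-0.18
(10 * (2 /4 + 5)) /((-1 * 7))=-55 /7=-7.86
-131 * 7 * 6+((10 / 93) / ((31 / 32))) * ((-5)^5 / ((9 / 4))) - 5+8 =-146682553 / 25947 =-5653.16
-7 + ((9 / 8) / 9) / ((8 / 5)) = -443 / 64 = -6.92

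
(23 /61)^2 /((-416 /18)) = -4761 /773968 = -0.01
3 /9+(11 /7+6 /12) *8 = 355 /21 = 16.90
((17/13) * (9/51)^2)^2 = 81/48841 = 0.00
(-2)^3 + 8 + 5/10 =1/2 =0.50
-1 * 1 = -1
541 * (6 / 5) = 3246 / 5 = 649.20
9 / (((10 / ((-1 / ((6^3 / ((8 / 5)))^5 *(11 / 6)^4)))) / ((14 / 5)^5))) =-4302592 / 14071230615234375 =-0.00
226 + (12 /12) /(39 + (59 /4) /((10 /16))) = 70743 /313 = 226.02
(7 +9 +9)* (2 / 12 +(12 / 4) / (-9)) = -25 / 6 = -4.17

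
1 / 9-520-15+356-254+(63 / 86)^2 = -28779095 / 66564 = -432.35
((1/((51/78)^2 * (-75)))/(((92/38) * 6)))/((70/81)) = -28899/11632250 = -0.00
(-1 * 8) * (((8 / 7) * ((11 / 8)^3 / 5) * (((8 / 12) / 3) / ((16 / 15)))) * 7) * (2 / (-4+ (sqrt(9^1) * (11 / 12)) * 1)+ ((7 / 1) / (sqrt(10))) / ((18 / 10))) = 1331 / 120 - 9317 * sqrt(10) / 3456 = 2.57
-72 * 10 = -720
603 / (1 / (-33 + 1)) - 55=-19351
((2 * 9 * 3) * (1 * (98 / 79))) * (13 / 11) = 79.17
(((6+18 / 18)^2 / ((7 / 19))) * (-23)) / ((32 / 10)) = -15295 / 16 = -955.94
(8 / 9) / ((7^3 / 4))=32 / 3087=0.01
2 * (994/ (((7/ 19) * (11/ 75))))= 404700/ 11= 36790.91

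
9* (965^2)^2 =7804620005625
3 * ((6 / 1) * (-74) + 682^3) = 951642372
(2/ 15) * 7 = 14/ 15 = 0.93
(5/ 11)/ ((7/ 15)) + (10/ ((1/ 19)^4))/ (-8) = -50173285/ 308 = -162900.28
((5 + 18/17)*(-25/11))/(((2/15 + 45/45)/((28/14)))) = -77250/3179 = -24.30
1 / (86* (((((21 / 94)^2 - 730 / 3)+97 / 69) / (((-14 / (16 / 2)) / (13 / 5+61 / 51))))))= 272071485 / 12276492568912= 0.00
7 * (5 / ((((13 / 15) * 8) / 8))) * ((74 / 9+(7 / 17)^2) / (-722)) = -293825 / 625974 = -0.47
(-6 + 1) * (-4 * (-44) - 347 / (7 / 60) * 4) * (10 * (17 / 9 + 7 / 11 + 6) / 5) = 692485120 / 693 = 999257.03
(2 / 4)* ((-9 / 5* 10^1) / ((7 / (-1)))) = 9 / 7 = 1.29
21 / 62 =0.34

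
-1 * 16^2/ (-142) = 128/ 71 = 1.80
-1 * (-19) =19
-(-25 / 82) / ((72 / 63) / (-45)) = -12.00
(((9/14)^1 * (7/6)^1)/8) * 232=21.75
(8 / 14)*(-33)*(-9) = 1188 / 7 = 169.71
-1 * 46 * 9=-414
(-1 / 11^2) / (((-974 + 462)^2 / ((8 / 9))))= -1 / 35684352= -0.00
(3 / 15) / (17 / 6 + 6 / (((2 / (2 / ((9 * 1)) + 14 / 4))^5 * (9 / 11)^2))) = 816293376 / 828389845895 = 0.00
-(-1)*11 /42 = 11 /42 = 0.26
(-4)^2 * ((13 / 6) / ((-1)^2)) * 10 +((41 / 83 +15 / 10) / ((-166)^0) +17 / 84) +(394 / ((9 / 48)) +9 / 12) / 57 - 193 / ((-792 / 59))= 1166065795 / 2914296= 400.12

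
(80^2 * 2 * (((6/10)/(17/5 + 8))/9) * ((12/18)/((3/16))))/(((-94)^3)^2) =6400/16589212391331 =0.00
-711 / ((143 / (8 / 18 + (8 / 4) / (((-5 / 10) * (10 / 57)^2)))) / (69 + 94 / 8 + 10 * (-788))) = -71819830383 / 14300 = -5022365.76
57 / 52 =1.10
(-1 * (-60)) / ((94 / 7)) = 210 / 47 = 4.47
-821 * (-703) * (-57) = -32898291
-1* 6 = -6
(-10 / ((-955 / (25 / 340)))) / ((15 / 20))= 10 / 9741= 0.00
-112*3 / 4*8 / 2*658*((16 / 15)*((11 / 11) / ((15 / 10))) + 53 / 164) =-140630392 / 615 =-228667.30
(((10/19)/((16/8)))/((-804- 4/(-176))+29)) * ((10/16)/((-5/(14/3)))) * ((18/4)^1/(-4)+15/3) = 11935/15549144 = 0.00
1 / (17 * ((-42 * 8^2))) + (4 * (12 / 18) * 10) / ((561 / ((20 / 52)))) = 0.02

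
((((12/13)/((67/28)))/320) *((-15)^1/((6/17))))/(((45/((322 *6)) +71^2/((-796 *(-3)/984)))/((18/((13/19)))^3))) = -228768113607012/509412384331331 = -0.45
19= 19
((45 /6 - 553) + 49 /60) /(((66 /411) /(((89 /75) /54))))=-36225403 /486000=-74.54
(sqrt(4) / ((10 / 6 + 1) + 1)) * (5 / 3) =0.91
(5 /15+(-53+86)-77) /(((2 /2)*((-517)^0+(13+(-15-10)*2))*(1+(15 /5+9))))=131 /1404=0.09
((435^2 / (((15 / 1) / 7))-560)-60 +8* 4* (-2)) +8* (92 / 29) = 2541745 / 29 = 87646.38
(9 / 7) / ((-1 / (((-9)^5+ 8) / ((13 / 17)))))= 99266.74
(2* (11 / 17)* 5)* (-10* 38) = -41800 / 17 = -2458.82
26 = 26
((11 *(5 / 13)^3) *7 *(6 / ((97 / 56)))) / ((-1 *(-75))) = 43120 / 213109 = 0.20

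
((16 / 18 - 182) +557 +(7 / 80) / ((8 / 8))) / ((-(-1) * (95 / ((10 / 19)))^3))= 270703 / 4234129290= 0.00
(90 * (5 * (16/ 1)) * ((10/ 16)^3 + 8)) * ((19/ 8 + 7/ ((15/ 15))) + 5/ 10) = 75028275/ 128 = 586158.40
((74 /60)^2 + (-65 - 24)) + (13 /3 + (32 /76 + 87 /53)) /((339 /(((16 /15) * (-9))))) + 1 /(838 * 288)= -6687186305921 /76285486400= -87.66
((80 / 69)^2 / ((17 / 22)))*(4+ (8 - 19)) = -985600 / 80937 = -12.18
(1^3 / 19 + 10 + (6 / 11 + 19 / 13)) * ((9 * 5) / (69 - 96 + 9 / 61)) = -4996815 / 247247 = -20.21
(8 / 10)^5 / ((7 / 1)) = 1024 / 21875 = 0.05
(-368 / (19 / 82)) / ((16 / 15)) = -28290 / 19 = -1488.95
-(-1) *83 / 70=83 / 70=1.19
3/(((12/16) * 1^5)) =4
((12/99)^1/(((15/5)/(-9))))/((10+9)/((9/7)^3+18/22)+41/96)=-710784/13451713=-0.05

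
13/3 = 4.33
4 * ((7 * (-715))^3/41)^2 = 37403889798297367675.49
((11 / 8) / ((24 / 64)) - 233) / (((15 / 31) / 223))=-4756144 / 45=-105692.09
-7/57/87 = -7/4959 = -0.00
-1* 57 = -57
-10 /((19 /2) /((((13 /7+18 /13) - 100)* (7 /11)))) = 176100 /2717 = 64.81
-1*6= -6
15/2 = 7.50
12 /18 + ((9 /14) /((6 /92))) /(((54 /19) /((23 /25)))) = 12151 /3150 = 3.86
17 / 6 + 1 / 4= 37 / 12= 3.08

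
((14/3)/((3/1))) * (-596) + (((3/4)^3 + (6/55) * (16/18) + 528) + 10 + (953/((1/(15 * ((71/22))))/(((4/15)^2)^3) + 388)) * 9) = -757865179462807/2051958870720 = -369.34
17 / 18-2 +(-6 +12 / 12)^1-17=-23.06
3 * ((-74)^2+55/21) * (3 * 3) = 1035459/7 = 147922.71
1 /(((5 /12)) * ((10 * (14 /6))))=18 /175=0.10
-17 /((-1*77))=17 /77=0.22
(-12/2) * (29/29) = -6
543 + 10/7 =3811/7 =544.43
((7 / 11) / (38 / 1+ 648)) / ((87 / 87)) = 1 / 1078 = 0.00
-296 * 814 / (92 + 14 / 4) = -481888 / 191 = -2522.97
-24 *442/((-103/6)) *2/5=127296/515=247.18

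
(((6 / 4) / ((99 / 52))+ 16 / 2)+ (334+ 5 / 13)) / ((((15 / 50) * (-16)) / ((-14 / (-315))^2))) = -147221 / 1042470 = -0.14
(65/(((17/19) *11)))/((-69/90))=-37050/4301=-8.61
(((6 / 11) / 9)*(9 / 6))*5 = 5 / 11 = 0.45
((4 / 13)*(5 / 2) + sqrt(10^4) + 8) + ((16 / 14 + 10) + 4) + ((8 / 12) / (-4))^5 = 87682085 / 707616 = 123.91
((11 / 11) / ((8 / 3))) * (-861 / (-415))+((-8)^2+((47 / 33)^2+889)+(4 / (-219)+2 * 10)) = 257539822271 / 263930040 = 975.79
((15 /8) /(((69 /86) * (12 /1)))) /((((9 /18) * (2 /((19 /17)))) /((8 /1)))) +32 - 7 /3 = 24561 /782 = 31.41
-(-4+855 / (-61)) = 1099 / 61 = 18.02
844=844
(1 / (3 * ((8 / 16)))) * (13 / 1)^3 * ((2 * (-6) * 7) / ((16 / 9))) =-138411 / 2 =-69205.50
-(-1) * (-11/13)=-11/13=-0.85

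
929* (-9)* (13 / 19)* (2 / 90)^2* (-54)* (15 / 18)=12077 / 95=127.13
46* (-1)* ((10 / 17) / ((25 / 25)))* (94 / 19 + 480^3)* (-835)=807089392905400 / 323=2498728770604.95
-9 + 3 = -6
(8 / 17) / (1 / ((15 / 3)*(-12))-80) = -480 / 81617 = -0.01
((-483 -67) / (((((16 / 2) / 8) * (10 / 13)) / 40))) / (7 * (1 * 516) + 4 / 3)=-2145 / 271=-7.92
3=3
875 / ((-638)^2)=875 / 407044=0.00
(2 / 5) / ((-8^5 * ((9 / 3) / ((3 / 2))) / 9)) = -9 / 163840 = -0.00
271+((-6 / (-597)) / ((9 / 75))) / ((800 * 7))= 18120145 / 66864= 271.00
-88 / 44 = -2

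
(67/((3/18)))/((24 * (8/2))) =67/16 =4.19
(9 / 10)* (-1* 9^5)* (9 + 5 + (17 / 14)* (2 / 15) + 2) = -300618459 / 350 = -858909.88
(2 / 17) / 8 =1 / 68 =0.01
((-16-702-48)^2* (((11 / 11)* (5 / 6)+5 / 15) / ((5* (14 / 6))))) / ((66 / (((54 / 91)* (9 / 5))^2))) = 11549118348 / 11386375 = 1014.29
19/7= 2.71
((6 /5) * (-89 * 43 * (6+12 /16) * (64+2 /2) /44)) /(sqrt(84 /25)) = -6716385 * sqrt(21) /1232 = -24982.42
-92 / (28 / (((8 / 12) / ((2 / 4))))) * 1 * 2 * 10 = -1840 / 21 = -87.62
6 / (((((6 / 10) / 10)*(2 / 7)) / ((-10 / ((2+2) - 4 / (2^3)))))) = -1000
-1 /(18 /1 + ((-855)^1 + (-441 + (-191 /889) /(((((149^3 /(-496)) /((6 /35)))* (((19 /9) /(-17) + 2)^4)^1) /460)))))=139664552170852830947 /178491269018067758427834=0.00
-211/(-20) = 211/20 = 10.55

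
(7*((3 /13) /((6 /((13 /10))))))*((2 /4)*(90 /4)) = 63 /16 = 3.94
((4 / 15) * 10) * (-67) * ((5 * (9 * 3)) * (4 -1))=-72360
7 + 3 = 10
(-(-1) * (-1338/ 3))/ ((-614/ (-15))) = -3345/ 307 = -10.90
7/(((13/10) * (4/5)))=175/26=6.73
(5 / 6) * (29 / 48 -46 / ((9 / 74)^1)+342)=-25645 / 864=-29.68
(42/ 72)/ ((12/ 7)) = 0.34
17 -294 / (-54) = 202 / 9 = 22.44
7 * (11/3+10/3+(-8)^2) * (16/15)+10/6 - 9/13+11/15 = 103709/195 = 531.84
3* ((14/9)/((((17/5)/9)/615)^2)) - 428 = 3574102558/289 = 12367136.88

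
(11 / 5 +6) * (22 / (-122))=-451 / 305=-1.48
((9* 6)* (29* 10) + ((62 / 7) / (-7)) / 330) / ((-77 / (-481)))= 97824.13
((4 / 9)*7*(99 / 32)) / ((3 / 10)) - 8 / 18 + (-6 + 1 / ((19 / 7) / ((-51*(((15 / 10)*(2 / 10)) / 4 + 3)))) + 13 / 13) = -212989 / 6840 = -31.14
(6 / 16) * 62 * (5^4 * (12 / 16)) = 174375 / 16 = 10898.44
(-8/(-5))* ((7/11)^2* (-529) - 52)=-257704/605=-425.96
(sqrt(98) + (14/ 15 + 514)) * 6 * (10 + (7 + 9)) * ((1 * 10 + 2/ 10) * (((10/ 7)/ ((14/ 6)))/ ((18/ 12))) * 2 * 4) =254592 * sqrt(2)/ 7 + 655489536/ 245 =2726902.85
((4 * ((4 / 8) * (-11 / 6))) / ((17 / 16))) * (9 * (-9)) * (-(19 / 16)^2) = -107217 / 272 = -394.18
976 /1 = 976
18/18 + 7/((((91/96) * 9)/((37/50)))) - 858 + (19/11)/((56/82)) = -256415239/300300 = -853.86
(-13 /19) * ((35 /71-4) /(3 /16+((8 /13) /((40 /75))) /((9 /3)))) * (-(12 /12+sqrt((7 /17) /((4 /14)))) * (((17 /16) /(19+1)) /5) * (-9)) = 378729 /944300+378729 * sqrt(34) /4586600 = 0.88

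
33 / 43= 0.77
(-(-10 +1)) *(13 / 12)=39 / 4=9.75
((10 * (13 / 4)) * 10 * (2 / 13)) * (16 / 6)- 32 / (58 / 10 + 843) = 424280 / 3183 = 133.30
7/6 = 1.17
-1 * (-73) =73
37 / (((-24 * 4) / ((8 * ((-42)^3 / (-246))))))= -38073 / 41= -928.61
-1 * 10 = -10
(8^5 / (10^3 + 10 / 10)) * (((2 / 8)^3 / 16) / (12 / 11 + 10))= 16 / 5551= 0.00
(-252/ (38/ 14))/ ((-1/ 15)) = 26460/ 19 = 1392.63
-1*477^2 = -227529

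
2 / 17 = 0.12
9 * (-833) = -7497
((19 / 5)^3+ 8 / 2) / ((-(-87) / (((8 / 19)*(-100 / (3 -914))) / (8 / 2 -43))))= -78496 / 97882395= -0.00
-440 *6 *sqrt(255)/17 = -2640 *sqrt(255)/17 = -2479.85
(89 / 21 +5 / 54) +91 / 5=42583 / 1890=22.53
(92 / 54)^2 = 2.90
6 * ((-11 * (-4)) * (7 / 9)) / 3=616 / 9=68.44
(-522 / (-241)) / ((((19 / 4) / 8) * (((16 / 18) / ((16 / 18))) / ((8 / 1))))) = 133632 / 4579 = 29.18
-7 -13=-20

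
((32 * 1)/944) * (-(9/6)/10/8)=-3/4720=-0.00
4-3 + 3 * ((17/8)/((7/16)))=109/7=15.57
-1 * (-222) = 222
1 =1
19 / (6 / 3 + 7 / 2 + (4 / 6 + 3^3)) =0.57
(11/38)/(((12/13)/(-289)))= -41327/456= -90.63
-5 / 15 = -1 / 3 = -0.33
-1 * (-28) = 28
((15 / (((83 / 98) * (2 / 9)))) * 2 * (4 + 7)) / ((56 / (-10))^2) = 37125 / 664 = 55.91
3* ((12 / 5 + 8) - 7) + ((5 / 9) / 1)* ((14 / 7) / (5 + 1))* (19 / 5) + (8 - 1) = 2417 / 135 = 17.90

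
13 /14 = 0.93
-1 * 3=-3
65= 65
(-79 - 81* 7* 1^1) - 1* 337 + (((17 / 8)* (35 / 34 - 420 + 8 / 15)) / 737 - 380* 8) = -4024.21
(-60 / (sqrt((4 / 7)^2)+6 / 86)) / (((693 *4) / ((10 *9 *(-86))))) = 554700 / 2123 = 261.28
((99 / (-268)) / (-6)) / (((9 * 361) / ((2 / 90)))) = 11 / 26121960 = 0.00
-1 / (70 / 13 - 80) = 13 / 970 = 0.01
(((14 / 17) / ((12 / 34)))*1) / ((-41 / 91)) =-637 / 123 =-5.18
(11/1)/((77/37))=37/7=5.29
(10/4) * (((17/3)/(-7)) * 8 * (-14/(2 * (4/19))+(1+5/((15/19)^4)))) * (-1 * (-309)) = 1374256591/14175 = 96949.32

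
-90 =-90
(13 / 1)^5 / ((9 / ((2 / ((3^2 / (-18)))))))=-1485172 / 9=-165019.11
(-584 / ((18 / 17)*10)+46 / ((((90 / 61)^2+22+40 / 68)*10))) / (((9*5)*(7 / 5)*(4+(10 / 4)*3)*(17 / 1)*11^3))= -75982699 / 22659788213370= -0.00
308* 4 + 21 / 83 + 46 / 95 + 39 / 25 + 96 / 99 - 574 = 860324794 / 1301025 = 661.27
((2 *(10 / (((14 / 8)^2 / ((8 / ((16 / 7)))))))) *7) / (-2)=-80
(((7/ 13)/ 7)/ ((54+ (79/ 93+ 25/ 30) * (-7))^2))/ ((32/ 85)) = 735165/ 6413639336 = 0.00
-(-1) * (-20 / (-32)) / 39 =5 / 312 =0.02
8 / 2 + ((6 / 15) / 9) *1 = 182 / 45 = 4.04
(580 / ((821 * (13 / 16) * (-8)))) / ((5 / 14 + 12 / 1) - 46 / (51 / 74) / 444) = -2484720 / 279066931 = -0.01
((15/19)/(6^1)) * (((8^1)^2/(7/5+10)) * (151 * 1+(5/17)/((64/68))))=40350/361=111.77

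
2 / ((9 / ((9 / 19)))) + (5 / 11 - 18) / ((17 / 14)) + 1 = -47411 / 3553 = -13.34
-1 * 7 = -7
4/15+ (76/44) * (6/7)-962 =-1109092/1155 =-960.25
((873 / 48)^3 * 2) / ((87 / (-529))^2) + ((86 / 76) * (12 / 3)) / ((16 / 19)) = 444863.83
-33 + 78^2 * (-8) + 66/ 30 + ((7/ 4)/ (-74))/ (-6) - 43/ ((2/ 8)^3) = -456918589/ 8880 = -51454.80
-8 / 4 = -2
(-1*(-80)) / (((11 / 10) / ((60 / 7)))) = 48000 / 77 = 623.38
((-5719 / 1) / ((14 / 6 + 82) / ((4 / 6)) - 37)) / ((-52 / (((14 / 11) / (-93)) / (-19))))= 2107 / 2380521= 0.00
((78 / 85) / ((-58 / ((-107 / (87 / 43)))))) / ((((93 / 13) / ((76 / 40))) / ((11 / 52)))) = 12500917 / 265924200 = 0.05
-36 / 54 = -2 / 3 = -0.67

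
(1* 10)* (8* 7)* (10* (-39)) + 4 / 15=-3275996 / 15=-218399.73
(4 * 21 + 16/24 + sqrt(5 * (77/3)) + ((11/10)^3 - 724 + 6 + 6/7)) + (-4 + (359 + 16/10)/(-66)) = -147980639/231000 + sqrt(1155)/3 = -629.28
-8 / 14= -4 / 7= -0.57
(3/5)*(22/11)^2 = 12/5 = 2.40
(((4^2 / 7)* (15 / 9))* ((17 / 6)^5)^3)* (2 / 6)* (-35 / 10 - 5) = -243305959378334342405 / 3702706753536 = -65710296.70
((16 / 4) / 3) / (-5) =-4 / 15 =-0.27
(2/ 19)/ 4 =1/ 38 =0.03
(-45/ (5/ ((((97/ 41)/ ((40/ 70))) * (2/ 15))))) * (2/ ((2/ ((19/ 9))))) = -10.49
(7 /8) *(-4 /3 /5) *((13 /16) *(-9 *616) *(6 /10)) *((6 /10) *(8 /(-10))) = -189189 /625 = -302.70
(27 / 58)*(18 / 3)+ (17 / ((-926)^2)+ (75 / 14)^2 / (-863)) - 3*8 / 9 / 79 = 339694931448161 / 124607791078638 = 2.73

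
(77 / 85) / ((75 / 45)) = 231 / 425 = 0.54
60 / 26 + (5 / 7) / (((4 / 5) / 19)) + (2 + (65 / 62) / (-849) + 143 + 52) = 2071898807 / 9580116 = 216.27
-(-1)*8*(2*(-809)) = -12944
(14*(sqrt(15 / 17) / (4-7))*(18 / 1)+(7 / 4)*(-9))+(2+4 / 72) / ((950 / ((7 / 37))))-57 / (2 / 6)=-1596709 / 8550-84*sqrt(255) / 17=-265.65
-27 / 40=-0.68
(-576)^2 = 331776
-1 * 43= -43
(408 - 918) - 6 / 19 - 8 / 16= -19411 / 38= -510.82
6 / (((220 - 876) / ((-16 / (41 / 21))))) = 0.07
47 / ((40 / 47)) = 2209 / 40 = 55.22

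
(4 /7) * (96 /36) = 32 /21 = 1.52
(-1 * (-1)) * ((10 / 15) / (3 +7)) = 1 / 15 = 0.07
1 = 1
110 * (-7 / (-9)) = 770 / 9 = 85.56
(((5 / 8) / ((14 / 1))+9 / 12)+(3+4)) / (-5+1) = -873 / 448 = -1.95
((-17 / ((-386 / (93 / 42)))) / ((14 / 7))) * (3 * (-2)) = -1581 / 5404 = -0.29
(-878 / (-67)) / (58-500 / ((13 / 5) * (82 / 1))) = 233987 / 993744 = 0.24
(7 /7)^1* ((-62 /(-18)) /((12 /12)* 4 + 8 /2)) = 31 /72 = 0.43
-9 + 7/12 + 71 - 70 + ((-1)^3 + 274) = 3187/12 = 265.58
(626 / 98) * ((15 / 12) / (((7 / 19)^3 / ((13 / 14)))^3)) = 1109498724712024595 / 21703138331168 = 51121.58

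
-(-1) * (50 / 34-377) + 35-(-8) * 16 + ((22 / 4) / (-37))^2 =-19782731 / 93092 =-212.51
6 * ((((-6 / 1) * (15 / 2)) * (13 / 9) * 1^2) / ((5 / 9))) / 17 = -702 / 17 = -41.29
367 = 367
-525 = -525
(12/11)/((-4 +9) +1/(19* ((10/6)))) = 570/2629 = 0.22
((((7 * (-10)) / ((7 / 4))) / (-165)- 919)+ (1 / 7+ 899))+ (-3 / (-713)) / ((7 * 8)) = -25844725 / 1317624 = -19.61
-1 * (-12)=12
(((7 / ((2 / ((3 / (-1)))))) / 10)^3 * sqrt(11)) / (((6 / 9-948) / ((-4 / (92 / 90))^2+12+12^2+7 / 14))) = 103067559 * sqrt(11) / 490912000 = 0.70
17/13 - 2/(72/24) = 25/39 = 0.64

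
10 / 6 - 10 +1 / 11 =-272 / 33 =-8.24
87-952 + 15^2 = -640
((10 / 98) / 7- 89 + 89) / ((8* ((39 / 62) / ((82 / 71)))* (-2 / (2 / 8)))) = -6355 / 15196272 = -0.00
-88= -88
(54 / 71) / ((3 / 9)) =162 / 71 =2.28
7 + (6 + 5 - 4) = 14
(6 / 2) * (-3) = -9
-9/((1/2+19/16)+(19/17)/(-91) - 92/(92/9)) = 222768/181303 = 1.23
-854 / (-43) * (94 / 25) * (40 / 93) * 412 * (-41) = -10848177536 / 19995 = -542544.51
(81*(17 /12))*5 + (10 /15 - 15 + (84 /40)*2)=33817 /60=563.62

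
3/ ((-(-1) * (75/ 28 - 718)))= -84/ 20029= -0.00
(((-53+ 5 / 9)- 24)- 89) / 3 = -1489 / 27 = -55.15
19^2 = 361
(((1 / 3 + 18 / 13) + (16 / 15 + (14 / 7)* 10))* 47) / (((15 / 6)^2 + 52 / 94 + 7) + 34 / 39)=39258348 / 537985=72.97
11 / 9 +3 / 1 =38 / 9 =4.22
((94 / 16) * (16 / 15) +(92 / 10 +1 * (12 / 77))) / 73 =18044 / 84315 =0.21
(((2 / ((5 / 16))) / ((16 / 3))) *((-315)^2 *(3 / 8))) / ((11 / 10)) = 893025 / 22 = 40592.05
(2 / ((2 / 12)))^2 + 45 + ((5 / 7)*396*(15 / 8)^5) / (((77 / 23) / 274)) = 107713511181 / 200704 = 536678.45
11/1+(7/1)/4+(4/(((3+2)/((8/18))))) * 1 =2359/180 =13.11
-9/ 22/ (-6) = 3/ 44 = 0.07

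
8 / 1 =8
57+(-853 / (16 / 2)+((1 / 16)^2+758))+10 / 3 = 546595 / 768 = 711.71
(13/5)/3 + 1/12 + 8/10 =7/4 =1.75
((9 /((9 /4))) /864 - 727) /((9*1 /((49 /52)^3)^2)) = -2173511170460231 /38434065186816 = -56.55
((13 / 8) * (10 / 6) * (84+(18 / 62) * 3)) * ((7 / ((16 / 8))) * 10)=1995175 / 248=8045.06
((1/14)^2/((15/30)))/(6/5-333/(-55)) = 55/39102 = 0.00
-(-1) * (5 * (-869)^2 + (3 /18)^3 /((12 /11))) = 9786886571 /2592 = 3775805.00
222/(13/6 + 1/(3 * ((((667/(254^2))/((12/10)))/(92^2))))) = 193140/284904541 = 0.00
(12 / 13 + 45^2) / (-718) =-26337 / 9334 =-2.82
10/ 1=10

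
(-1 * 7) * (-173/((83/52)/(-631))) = -478738.94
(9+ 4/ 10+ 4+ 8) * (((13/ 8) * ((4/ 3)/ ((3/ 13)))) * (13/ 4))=235079/ 360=653.00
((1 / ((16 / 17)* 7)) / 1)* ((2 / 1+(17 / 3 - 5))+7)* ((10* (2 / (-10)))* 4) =-493 / 42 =-11.74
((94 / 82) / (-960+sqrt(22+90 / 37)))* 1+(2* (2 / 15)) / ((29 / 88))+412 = 31380792671924 / 76017888645 -47* sqrt(8362) / 699015068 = 412.81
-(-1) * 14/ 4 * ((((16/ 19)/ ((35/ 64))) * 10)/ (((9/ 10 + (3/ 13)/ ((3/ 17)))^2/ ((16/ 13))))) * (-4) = -85196800/ 1565011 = -54.44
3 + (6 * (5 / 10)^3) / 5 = 63 / 20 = 3.15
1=1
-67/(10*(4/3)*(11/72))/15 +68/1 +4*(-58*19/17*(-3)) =3944249/4675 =843.69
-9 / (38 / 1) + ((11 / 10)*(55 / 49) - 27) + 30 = 3722 / 931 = 4.00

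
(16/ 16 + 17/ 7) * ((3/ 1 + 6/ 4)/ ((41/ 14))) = 216/ 41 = 5.27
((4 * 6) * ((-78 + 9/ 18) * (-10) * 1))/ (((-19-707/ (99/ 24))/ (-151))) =92683800/ 6283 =14751.52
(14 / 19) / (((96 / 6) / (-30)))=-105 / 76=-1.38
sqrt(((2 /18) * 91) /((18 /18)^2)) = sqrt(91) /3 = 3.18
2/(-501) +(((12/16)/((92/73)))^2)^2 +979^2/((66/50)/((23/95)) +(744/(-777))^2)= 67934769021338039540711383/451440009783982620672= 150484.60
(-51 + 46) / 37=-5 / 37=-0.14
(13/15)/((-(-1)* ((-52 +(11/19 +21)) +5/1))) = -247/7245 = -0.03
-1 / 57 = -0.02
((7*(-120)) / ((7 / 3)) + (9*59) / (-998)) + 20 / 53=-19050023 / 52894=-360.15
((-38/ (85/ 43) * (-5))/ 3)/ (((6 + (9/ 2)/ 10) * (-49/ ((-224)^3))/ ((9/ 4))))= 43581440/ 17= 2563614.12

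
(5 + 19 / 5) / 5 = 1.76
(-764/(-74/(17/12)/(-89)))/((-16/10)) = 1444915/1776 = 813.58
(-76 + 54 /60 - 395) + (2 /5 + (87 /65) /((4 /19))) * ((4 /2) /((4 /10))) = -113441 /260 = -436.31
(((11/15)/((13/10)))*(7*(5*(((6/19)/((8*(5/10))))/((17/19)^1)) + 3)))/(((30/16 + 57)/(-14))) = -8624/2669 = -3.23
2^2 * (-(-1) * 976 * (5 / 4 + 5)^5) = 595703125 / 16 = 37231445.31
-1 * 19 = -19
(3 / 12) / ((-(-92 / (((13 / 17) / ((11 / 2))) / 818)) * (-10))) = -13 / 281457440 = -0.00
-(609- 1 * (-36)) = -645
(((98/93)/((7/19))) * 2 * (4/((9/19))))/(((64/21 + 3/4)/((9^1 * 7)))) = 7924672/9889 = 801.36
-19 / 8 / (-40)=19 / 320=0.06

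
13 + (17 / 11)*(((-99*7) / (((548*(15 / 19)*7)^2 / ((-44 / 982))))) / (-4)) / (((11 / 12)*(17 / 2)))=83861767817 / 6450905300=13.00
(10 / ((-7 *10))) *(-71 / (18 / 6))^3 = 357911 / 189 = 1893.71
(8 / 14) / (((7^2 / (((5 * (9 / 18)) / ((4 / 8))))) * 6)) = 0.01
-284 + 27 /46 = -283.41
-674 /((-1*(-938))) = -0.72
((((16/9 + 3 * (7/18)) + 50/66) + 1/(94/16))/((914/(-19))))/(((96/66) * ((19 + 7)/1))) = -684665/321669504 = -0.00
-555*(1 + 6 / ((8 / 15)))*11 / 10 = -59829 / 8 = -7478.62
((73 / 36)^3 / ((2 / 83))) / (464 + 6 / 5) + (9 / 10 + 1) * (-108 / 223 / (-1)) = 402694739837 / 242003738880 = 1.66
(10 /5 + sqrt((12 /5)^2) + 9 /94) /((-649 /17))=-35921 /305030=-0.12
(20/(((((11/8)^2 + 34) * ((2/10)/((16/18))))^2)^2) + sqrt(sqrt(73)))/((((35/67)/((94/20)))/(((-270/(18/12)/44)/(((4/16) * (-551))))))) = 1081988161208320000/861021176943821154723 + 56682 * 73^(1/4)/212135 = 0.78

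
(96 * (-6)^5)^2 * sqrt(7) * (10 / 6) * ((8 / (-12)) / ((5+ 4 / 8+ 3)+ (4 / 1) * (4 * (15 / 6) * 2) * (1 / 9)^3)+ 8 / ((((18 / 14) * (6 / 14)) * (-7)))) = -25083825000284160 * sqrt(7) / 12553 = -5286828876046.89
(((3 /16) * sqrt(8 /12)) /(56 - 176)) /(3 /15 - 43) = sqrt(6) /82176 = 0.00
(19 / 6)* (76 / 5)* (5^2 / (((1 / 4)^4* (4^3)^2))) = 1805 / 24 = 75.21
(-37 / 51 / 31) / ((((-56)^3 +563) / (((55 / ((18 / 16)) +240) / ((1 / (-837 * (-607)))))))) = 58393400 / 2975901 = 19.62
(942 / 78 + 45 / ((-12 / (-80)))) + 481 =10310 / 13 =793.08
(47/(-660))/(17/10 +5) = -47/4422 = -0.01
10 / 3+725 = 2185 / 3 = 728.33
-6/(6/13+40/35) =-273/73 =-3.74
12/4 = 3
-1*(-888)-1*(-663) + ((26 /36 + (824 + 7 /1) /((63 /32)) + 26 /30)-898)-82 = 994.68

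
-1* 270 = -270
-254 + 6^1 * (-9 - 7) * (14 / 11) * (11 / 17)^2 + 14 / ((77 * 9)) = -8730232 / 28611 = -305.14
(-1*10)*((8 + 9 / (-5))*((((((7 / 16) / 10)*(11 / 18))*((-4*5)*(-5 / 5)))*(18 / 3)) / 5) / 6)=-6.63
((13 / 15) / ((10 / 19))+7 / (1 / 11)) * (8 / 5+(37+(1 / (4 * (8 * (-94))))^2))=146105121869 / 48128000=3035.76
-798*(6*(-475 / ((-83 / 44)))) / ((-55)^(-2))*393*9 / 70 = -15295470003000 / 83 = -184282771120.48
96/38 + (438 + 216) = 12474/19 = 656.53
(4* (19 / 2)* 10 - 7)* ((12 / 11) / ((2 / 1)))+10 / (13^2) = 378332 / 1859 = 203.51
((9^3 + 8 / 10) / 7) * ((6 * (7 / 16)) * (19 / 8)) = 207993 / 320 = 649.98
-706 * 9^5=-41688594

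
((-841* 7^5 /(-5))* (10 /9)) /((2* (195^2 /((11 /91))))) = 22211651 /4448925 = 4.99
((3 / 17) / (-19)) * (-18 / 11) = 54 / 3553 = 0.02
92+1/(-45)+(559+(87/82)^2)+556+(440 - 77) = 475384481/302580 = 1571.10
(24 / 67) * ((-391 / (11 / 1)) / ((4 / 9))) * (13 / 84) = -45747 / 10318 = -4.43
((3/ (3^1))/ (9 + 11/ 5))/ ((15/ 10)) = 5/ 84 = 0.06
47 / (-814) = -47 / 814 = -0.06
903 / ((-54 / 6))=-301 / 3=-100.33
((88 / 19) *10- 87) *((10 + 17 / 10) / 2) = -90441 / 380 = -238.00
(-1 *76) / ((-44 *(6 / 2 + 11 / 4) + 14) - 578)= 4 / 43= 0.09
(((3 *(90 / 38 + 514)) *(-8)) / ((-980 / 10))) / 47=117732 / 43757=2.69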